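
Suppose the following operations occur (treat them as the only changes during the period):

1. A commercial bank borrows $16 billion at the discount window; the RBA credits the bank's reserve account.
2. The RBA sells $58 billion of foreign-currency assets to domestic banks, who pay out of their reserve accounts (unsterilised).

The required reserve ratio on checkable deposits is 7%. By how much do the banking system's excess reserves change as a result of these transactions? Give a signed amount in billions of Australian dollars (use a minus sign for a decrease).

Discount-window loan $16 billion: reserves +$16B, deposits 0.
FX sale $58 billion: reserves −$58B, deposits 0.
Totals: Δreserves = −$42B, Δdeposits = 0.
Δrequired reserves = 7% × 0 = 0.
Δexcess reserves = Δreserves − Δrequired = −$42B − (0) = -$42 billion.

-$42 billion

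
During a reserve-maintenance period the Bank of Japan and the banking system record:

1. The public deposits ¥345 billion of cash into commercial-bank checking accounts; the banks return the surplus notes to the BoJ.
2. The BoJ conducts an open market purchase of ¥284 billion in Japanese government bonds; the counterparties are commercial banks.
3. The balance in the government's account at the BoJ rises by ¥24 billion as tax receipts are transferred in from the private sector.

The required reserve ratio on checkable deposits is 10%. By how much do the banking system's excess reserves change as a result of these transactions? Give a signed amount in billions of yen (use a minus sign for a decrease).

+¥572.9 billion

Currency deposit ¥345 billion: reserves +¥345B, deposits +¥345B.
OMO purchase (from banks) ¥284 billion: reserves +¥284B, deposits 0.
Government account inflow ¥24 billion: reserves −¥24B, deposits −¥24B.
Totals: Δreserves = +¥605B, Δdeposits = +¥321B.
Δrequired reserves = 10% × +¥321B = +¥32.1B.
Δexcess reserves = Δreserves − Δrequired = +¥605B − (+¥32.1B) = +¥572.9 billion.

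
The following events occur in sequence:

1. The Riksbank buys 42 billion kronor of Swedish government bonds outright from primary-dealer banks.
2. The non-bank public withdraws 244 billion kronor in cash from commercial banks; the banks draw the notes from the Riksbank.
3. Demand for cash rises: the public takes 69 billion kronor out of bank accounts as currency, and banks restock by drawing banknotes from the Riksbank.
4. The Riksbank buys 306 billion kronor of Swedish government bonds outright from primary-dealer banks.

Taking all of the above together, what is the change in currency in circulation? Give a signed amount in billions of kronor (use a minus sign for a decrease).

Riksbank balance sheet:
  Assets:      Securities +348B
  Liabilities: Bank reserves +35B, Currency in circulation +313B
Commercial banking system:
  Assets:      Reserves at CB +35B, Securities −348B
  Liabilities: Checkable deposits −313B
So the change in currency in circulation is +313 billion.

+313 billion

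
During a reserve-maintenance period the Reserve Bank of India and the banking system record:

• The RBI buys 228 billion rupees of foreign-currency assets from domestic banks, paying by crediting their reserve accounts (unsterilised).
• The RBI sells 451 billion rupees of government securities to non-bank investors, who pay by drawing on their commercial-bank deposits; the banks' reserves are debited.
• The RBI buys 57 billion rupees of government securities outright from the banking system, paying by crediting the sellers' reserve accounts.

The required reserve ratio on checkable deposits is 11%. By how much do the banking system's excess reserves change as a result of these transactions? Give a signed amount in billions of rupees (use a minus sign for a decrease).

FX purchase 228 billion rupees: reserves +228B, deposits 0.
Asset sale (to non-banks) 451 billion rupees: reserves −451B, deposits −451B.
OMO purchase (from banks) 57 billion rupees: reserves +57B, deposits 0.
Totals: Δreserves = −166B, Δdeposits = −451B.
Δrequired reserves = 11% × −451B = −49.61B.
Δexcess reserves = Δreserves − Δrequired = −166B − (−49.61B) = -116.39 billion.

-116.39 billion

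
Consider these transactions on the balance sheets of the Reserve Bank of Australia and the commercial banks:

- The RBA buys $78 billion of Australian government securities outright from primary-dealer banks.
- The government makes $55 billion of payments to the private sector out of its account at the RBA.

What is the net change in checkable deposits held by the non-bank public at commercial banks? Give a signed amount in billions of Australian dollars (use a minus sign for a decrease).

RBA balance sheet:
  Assets:      Securities +$78B
  Liabilities: Bank reserves +$133B, Government deposits −$55B
Commercial banking system:
  Assets:      Reserves at CB +$133B, Securities −$78B
  Liabilities: Checkable deposits +$55B
So the change in checkable deposits held by the non-bank public at commercial banks is +$55 billion.

+$55 billion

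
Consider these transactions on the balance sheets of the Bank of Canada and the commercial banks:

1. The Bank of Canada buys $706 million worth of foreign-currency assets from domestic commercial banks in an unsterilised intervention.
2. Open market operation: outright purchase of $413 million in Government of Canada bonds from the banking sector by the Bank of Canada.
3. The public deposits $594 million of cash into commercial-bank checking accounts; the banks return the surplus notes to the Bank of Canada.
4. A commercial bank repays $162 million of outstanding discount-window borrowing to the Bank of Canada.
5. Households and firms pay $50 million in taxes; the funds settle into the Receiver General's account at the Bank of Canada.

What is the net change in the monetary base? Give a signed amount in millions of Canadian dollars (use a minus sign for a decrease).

+$907 million

FX purchase $706 million: Bank of Canada balance sheet expands → +$706M.
OMO purchase (from banks) $413 million: Bank of Canada balance sheet expands → +$413M.
Currency deposit $594 million: just a shift between currency and reserves — both are base money → 0.
Discount-window repayment $162 million: Bank of Canada balance sheet contracts → −$162M.
Government account inflow $50 million: reserves shift to a non-base liability → −$50M.
Net: 706 + 413 + 0 − 162 − 50 = +$907 million.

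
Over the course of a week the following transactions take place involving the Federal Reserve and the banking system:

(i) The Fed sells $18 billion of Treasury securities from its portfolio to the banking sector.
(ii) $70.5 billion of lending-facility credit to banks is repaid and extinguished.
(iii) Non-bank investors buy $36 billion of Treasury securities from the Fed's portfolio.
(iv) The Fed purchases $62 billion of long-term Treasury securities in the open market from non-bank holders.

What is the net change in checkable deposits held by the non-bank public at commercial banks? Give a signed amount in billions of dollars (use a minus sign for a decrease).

Fed balance sheet:
  Assets:      Securities +$8B, Loans to banks −$70.5B
  Liabilities: Bank reserves −$62.5B
Commercial banking system:
  Assets:      Reserves at CB −$62.5B, Securities +$18B
  Liabilities: Checkable deposits +$26B, Borrowings from CB −$70.5B
So the change in checkable deposits held by the non-bank public at commercial banks is +$26 billion.

+$26 billion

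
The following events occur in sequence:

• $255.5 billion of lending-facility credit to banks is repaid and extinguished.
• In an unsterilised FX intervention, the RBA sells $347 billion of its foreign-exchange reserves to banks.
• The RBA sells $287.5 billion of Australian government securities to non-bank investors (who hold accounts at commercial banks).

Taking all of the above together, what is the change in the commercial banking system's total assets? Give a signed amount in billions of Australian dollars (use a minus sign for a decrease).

-$543 billion

Discount-window repayment $255.5 billion: bank balance sheets shrink → −$255.5B.
FX sale $347 billion: just an asset swap on bank balance sheets → 0.
Asset sale (to non-banks) $287.5 billion: bank balance sheets shrink → −$287.5B.
Net: −255.5 + 0 − 287.5 = -$543 billion.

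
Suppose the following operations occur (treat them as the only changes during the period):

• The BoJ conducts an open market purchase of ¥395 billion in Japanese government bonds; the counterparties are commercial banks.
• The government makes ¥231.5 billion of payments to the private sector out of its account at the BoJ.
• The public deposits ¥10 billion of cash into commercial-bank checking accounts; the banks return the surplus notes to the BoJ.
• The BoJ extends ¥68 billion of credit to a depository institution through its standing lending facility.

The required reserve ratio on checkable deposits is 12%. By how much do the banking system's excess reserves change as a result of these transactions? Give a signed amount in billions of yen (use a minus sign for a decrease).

+¥675.52 billion

OMO purchase (from banks) ¥395 billion: reserves +¥395B, deposits 0.
Government spending ¥231.5 billion: reserves +¥231.5B, deposits +¥231.5B.
Currency deposit ¥10 billion: reserves +¥10B, deposits +¥10B.
Discount-window loan ¥68 billion: reserves +¥68B, deposits 0.
Totals: Δreserves = +¥704.5B, Δdeposits = +¥241.5B.
Δrequired reserves = 12% × +¥241.5B = +¥28.98B.
Δexcess reserves = Δreserves − Δrequired = +¥704.5B − (+¥28.98B) = +¥675.52 billion.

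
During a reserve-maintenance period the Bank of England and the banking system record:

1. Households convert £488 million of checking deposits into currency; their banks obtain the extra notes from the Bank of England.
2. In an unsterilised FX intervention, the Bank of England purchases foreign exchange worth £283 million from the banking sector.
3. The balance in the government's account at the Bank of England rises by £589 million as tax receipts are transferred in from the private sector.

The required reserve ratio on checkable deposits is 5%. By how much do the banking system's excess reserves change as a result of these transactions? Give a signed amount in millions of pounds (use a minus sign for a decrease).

-£740.15 million

Currency withdrawal £488 million: reserves −£488M, deposits −£488M.
FX purchase £283 million: reserves +£283M, deposits 0.
Government account inflow £589 million: reserves −£589M, deposits −£589M.
Totals: Δreserves = −£794M, Δdeposits = −£1077M.
Δrequired reserves = 5% × −£1077M = −£53.85M.
Δexcess reserves = Δreserves − Δrequired = −£794M − (−£53.85M) = -£740.15 million.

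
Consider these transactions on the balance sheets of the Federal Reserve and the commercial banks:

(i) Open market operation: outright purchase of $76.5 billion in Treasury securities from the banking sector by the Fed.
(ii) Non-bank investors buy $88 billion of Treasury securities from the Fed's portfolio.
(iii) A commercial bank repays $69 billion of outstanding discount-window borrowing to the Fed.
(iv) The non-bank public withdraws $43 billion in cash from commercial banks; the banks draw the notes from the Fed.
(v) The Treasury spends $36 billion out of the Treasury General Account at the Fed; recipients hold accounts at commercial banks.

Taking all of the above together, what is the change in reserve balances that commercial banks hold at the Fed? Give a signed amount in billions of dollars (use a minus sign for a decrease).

OMO purchase (from banks) $76.5 billion: the Fed pays by crediting reserve accounts → +$76.5B.
Asset sale (to non-banks) $88 billion: the non-bank buyers' banks settle from reserves → −$88B.
Discount-window repayment $69 billion: repayment is debited from reserves → −$69B.
Currency withdrawal $43 billion: banks swap reserves for currency → −$43B.
Government spending $36 billion: government payments flow into bank reserve accounts → +$36B.
Net: 76.5 − 88 − 69 − 43 + 36 = -$87.5 billion.

-$87.5 billion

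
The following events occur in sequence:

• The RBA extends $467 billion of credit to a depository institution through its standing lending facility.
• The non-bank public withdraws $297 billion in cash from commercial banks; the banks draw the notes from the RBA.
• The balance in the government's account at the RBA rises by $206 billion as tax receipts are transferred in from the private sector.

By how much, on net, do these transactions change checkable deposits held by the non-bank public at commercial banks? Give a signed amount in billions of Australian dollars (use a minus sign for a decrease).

Discount-window loan $467 billion: the counterparty is a bank, so public deposits are unchanged → 0.
Currency withdrawal $297 billion: non-bank counterparties' bank balances fall → −$297B.
Government account inflow $206 billion: non-bank counterparties' bank balances fall → −$206B.
Net: 0 − 297 − 206 = -$503 billion.

-$503 billion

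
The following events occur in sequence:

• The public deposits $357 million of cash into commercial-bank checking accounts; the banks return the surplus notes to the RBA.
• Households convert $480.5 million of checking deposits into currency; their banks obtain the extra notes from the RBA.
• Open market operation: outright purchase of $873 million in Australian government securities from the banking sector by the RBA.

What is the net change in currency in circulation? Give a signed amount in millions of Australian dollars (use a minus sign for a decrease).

Currency deposit $357 million: notes return to the central bank → −$357M.
Currency withdrawal $480.5 million: notes leave the central bank → +$480.5M.
OMO purchase (from banks) $873 million: no currency enters or leaves circulation → 0.
Net: −357 + 480.5 + 0 = +$123.5 million.

+$123.5 million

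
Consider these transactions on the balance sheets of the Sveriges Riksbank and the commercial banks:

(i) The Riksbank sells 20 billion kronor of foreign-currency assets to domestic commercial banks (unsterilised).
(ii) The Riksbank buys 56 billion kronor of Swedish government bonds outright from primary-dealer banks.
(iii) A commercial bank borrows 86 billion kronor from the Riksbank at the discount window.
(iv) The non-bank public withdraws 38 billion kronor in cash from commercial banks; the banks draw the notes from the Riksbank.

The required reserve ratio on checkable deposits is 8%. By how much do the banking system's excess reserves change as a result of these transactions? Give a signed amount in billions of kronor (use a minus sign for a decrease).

FX sale 20 billion kronor: reserves −20B, deposits 0.
OMO purchase (from banks) 56 billion kronor: reserves +56B, deposits 0.
Discount-window loan 86 billion kronor: reserves +86B, deposits 0.
Currency withdrawal 38 billion kronor: reserves −38B, deposits −38B.
Totals: Δreserves = +84B, Δdeposits = −38B.
Δrequired reserves = 8% × −38B = −3.04B.
Δexcess reserves = Δreserves − Δrequired = +84B − (−3.04B) = +87.04 billion.

+87.04 billion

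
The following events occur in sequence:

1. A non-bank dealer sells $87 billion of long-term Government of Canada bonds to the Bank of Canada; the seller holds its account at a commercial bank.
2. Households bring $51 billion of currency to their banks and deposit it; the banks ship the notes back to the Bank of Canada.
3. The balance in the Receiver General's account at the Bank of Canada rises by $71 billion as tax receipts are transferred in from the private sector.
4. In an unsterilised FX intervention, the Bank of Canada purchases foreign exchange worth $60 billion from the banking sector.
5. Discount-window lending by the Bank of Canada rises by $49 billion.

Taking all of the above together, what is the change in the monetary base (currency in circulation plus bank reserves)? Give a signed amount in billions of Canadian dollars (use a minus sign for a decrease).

Asset purchase (from non-banks) $87 billion: Bank of Canada balance sheet expands → +$87B.
Currency deposit $51 billion: just a shift between currency and reserves — both are base money → 0.
Government account inflow $71 billion: reserves shift to a non-base liability → −$71B.
FX purchase $60 billion: Bank of Canada balance sheet expands → +$60B.
Discount-window loan $49 billion: Bank of Canada balance sheet expands → +$49B.
Net: 87 + 0 − 71 + 60 + 49 = +$125 billion.

+$125 billion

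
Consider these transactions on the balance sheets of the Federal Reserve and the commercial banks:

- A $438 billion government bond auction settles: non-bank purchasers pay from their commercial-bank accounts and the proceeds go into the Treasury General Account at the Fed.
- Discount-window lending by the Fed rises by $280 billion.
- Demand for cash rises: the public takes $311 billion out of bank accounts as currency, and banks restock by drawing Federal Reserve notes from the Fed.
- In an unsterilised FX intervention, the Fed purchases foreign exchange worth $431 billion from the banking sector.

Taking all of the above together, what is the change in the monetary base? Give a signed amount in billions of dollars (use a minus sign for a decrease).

Fed balance sheet:
  Assets:      Loans to banks +$280B, Foreign assets +$431B
  Liabilities: Bank reserves −$38B, Currency in circulation +$311B, Government deposits +$438B
Commercial banking system:
  Assets:      Reserves at CB −$38B, Foreign assets −$431B
  Liabilities: Checkable deposits −$749B, Borrowings from CB +$280B
Monetary base = currency + reserves: +$311B + (−$38B) = +$273 billion.

+$273 billion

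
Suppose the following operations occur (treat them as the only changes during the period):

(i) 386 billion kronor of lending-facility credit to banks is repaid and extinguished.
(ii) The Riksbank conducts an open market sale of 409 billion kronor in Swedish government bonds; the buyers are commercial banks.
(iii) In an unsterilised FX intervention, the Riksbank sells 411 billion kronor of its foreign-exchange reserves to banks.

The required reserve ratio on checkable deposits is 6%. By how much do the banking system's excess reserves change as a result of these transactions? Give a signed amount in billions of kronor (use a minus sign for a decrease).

Discount-window repayment 386 billion kronor: reserves −386B, deposits 0.
OMO sale (to banks) 409 billion kronor: reserves −409B, deposits 0.
FX sale 411 billion kronor: reserves −411B, deposits 0.
Totals: Δreserves = −1206B, Δdeposits = 0.
Δrequired reserves = 6% × 0 = 0.
Δexcess reserves = Δreserves − Δrequired = −1206B − (0) = -1206 billion.

-1206 billion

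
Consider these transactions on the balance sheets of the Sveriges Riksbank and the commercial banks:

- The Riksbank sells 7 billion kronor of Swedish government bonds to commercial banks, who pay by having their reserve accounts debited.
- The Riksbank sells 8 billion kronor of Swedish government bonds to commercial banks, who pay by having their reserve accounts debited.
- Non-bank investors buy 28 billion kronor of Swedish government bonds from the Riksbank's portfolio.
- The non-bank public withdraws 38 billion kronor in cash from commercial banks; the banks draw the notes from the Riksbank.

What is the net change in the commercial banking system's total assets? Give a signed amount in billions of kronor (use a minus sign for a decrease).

OMO sale (to banks) 7 billion kronor: just an asset swap on bank balance sheets → 0.
OMO sale (to banks) 8 billion kronor: just an asset swap on bank balance sheets → 0.
Asset sale (to non-banks) 28 billion kronor: bank balance sheets shrink → −28B.
Currency withdrawal 38 billion kronor: bank balance sheets shrink → −38B.
Net: 0 + 0 − 28 − 38 = -66 billion.

-66 billion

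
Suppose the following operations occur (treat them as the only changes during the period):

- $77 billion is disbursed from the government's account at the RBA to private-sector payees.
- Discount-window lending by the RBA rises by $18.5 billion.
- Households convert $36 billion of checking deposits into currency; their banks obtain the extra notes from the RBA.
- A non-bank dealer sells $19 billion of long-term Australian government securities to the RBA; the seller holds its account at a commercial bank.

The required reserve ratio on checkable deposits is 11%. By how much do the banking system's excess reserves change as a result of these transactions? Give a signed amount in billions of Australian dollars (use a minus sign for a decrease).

Government spending $77 billion: reserves +$77B, deposits +$77B.
Discount-window loan $18.5 billion: reserves +$18.5B, deposits 0.
Currency withdrawal $36 billion: reserves −$36B, deposits −$36B.
Asset purchase (from non-banks) $19 billion: reserves +$19B, deposits +$19B.
Totals: Δreserves = +$78.5B, Δdeposits = +$60B.
Δrequired reserves = 11% × +$60B = +$6.6B.
Δexcess reserves = Δreserves − Δrequired = +$78.5B − (+$6.6B) = +$71.9 billion.

+$71.9 billion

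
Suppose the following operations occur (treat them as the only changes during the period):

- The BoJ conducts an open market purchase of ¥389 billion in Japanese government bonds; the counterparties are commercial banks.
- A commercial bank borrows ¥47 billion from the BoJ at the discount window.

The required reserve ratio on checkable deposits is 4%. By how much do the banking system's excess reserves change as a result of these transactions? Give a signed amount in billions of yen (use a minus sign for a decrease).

OMO purchase (from banks) ¥389 billion: reserves +¥389B, deposits 0.
Discount-window loan ¥47 billion: reserves +¥47B, deposits 0.
Totals: Δreserves = +¥436B, Δdeposits = 0.
Δrequired reserves = 4% × 0 = 0.
Δexcess reserves = Δreserves − Δrequired = +¥436B − (0) = +¥436 billion.

+¥436 billion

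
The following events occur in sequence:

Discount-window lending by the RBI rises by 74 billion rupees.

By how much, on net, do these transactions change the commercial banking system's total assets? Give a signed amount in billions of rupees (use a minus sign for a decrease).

Discount-window loan 74 billion rupees: bank balance sheets expand → +74B.

+74 billion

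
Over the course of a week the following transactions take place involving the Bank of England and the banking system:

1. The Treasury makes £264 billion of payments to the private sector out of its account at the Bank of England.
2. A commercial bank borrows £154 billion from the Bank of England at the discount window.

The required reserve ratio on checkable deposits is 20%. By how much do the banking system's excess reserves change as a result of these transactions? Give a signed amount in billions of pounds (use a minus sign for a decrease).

+£365.2 billion

Government spending £264 billion: reserves +£264B, deposits +£264B.
Discount-window loan £154 billion: reserves +£154B, deposits 0.
Totals: Δreserves = +£418B, Δdeposits = +£264B.
Δrequired reserves = 20% × +£264B = +£52.8B.
Δexcess reserves = Δreserves − Δrequired = +£418B − (+£52.8B) = +£365.2 billion.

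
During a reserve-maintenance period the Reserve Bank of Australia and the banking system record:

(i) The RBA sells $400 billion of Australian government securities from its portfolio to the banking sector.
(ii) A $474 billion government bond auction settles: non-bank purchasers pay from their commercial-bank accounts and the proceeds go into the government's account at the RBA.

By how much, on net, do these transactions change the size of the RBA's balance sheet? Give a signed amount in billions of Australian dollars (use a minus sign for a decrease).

-$400 billion

OMO sale (to banks) $400 billion: an RBA asset is shed → −$400B.
Government account inflow $474 billion: only the composition of liabilities changes → 0.
Net: −400 + 0 = -$400 billion.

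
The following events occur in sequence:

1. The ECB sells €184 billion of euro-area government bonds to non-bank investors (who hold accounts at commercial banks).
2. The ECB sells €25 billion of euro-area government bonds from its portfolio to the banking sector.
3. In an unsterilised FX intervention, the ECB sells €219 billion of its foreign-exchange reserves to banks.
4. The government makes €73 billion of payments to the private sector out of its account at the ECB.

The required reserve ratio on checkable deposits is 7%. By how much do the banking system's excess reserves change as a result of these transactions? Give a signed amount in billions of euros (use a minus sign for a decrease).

Asset sale (to non-banks) €184 billion: reserves −€184B, deposits −€184B.
OMO sale (to banks) €25 billion: reserves −€25B, deposits 0.
FX sale €219 billion: reserves −€219B, deposits 0.
Government spending €73 billion: reserves +€73B, deposits +€73B.
Totals: Δreserves = −€355B, Δdeposits = −€111B.
Δrequired reserves = 7% × −€111B = −€7.77B.
Δexcess reserves = Δreserves − Δrequired = −€355B − (−€7.77B) = -€347.23 billion.

-€347.23 billion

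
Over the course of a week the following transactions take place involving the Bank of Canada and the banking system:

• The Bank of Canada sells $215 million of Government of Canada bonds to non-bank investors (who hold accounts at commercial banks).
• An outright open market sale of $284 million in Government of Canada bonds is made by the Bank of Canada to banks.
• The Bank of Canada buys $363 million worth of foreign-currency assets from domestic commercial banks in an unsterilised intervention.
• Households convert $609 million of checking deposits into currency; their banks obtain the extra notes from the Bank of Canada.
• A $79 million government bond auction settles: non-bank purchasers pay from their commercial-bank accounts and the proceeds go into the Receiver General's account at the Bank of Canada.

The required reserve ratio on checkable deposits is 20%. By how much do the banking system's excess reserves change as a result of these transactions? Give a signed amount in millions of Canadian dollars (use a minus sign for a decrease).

-$643.4 million

Asset sale (to non-banks) $215 million: reserves −$215M, deposits −$215M.
OMO sale (to banks) $284 million: reserves −$284M, deposits 0.
FX purchase $363 million: reserves +$363M, deposits 0.
Currency withdrawal $609 million: reserves −$609M, deposits −$609M.
Government account inflow $79 million: reserves −$79M, deposits −$79M.
Totals: Δreserves = −$824M, Δdeposits = −$903M.
Δrequired reserves = 20% × −$903M = −$180.6M.
Δexcess reserves = Δreserves − Δrequired = −$824M − (−$180.6M) = -$643.4 million.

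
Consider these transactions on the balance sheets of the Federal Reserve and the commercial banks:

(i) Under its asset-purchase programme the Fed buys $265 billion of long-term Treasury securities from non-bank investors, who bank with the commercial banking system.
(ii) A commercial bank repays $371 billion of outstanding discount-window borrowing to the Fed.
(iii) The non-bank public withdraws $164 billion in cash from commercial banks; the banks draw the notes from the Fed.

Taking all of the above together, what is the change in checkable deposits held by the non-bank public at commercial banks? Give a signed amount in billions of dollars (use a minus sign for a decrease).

+$101 billion

Fed balance sheet:
  Assets:      Securities +$265B, Loans to banks −$371B
  Liabilities: Bank reserves −$270B, Currency in circulation +$164B
Commercial banking system:
  Assets:      Reserves at CB −$270B
  Liabilities: Checkable deposits +$101B, Borrowings from CB −$371B
So the change in checkable deposits held by the non-bank public at commercial banks is +$101 billion.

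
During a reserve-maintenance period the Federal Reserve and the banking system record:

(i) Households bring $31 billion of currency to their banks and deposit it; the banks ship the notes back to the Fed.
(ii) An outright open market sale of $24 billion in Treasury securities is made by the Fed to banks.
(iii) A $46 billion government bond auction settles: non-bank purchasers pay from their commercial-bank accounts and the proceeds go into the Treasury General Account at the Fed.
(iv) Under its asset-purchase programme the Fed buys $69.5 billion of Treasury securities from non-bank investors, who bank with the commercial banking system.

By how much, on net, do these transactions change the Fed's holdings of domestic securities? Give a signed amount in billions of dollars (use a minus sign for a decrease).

+$45.5 billion

Fed balance sheet:
  Assets:      Securities +$45.5B
  Liabilities: Bank reserves +$30.5B, Currency in circulation −$31B, Government deposits +$46B
Commercial banking system:
  Assets:      Reserves at CB +$30.5B, Securities +$24B
  Liabilities: Checkable deposits +$54.5B
So the change in the Fed's holdings of domestic securities is +$45.5 billion.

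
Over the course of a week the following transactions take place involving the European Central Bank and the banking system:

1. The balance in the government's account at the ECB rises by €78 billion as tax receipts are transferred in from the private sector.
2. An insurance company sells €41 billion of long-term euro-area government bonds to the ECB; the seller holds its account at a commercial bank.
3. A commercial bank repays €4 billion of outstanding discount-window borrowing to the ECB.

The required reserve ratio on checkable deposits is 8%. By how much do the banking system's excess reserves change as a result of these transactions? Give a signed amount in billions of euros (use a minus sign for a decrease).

Government account inflow €78 billion: reserves −€78B, deposits −€78B.
Asset purchase (from non-banks) €41 billion: reserves +€41B, deposits +€41B.
Discount-window repayment €4 billion: reserves −€4B, deposits 0.
Totals: Δreserves = −€41B, Δdeposits = −€37B.
Δrequired reserves = 8% × −€37B = −€2.96B.
Δexcess reserves = Δreserves − Δrequired = −€41B − (−€2.96B) = -€38.04 billion.

-€38.04 billion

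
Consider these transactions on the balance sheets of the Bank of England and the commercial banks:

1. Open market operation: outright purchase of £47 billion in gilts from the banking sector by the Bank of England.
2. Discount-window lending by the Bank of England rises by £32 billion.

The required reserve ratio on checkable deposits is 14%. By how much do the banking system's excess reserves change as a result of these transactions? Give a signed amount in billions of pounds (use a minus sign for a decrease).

+£79 billion

OMO purchase (from banks) £47 billion: reserves +£47B, deposits 0.
Discount-window loan £32 billion: reserves +£32B, deposits 0.
Totals: Δreserves = +£79B, Δdeposits = 0.
Δrequired reserves = 14% × 0 = 0.
Δexcess reserves = Δreserves − Δrequired = +£79B − (0) = +£79 billion.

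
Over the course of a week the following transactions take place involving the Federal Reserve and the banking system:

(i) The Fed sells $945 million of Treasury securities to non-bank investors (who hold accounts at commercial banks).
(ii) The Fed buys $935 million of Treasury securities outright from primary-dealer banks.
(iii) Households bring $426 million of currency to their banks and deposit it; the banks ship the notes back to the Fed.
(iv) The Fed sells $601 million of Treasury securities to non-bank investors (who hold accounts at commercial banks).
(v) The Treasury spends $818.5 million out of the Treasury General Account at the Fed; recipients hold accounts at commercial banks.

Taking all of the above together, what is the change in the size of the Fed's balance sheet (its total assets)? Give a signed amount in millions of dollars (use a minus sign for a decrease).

-$611 million

Fed balance sheet:
  Assets:      Securities −$611M
  Liabilities: Bank reserves +$633.5M, Currency in circulation −$426M, Government deposits −$818.5M
Commercial banking system:
  Assets:      Reserves at CB +$633.5M, Securities −$935M
  Liabilities: Checkable deposits −$301.5M
Change in total Fed assets = -$611 million.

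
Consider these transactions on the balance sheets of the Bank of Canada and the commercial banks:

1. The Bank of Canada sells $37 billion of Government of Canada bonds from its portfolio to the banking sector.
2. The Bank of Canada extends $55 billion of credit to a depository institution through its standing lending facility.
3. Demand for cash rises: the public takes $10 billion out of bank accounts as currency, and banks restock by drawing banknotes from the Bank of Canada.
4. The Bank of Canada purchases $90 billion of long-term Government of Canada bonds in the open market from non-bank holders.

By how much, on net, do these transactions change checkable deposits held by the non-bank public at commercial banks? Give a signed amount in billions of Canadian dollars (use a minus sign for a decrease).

+$80 billion

OMO sale (to banks) $37 billion: the counterparty is a bank, so public deposits are unchanged → 0.
Discount-window loan $55 billion: the counterparty is a bank, so public deposits are unchanged → 0.
Currency withdrawal $10 billion: non-bank counterparties' bank balances fall → −$10B.
Asset purchase (from non-banks) $90 billion: non-bank counterparties' bank balances rise → +$90B.
Net: 0 + 0 − 10 + 90 = +$80 billion.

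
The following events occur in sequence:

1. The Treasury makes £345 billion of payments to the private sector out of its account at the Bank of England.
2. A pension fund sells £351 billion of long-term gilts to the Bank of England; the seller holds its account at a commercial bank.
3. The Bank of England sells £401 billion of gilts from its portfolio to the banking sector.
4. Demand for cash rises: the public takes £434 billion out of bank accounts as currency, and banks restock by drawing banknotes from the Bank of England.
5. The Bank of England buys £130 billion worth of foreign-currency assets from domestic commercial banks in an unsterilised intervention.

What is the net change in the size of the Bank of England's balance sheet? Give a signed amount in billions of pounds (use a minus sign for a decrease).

+£80 billion

Government spending £345 billion: only the composition of liabilities changes → 0.
Asset purchase (from non-banks) £351 billion: a Bank of England asset is acquired → +£351B.
OMO sale (to banks) £401 billion: a Bank of England asset is shed → −£401B.
Currency withdrawal £434 billion: only the composition of liabilities changes → 0.
FX purchase £130 billion: a Bank of England asset is acquired → +£130B.
Net: 0 + 351 − 401 + 0 + 130 = +£80 billion.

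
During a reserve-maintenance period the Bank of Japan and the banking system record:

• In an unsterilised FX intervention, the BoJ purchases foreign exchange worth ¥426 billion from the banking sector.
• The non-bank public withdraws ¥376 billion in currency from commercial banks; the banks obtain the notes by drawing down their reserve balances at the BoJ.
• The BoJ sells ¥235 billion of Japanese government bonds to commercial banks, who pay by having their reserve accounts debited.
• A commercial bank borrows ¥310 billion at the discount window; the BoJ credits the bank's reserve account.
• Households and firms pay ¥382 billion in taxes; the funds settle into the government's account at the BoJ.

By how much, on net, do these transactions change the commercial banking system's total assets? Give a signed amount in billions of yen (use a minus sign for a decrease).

-¥448 billion

FX purchase ¥426 billion: just an asset swap on bank balance sheets → 0.
Currency withdrawal ¥376 billion: bank balance sheets shrink → −¥376B.
OMO sale (to banks) ¥235 billion: just an asset swap on bank balance sheets → 0.
Discount-window loan ¥310 billion: bank balance sheets expand → +¥310B.
Government account inflow ¥382 billion: bank balance sheets shrink → −¥382B.
Net: 0 − 376 + 0 + 310 − 382 = -¥448 billion.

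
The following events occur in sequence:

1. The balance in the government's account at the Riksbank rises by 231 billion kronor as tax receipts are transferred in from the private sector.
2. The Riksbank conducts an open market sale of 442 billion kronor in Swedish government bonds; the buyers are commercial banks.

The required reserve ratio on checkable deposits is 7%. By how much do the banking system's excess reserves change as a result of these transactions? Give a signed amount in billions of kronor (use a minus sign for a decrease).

-656.83 billion

Government account inflow 231 billion kronor: reserves −231B, deposits −231B.
OMO sale (to banks) 442 billion kronor: reserves −442B, deposits 0.
Totals: Δreserves = −673B, Δdeposits = −231B.
Δrequired reserves = 7% × −231B = −16.17B.
Δexcess reserves = Δreserves − Δrequired = −673B − (−16.17B) = -656.83 billion.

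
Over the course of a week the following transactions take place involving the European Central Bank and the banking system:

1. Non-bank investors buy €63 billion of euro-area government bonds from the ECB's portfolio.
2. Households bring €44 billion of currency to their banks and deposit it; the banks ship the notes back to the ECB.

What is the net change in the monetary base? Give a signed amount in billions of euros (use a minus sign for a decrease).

-€63 billion

Asset sale (to non-banks) €63 billion: ECB balance sheet contracts → −€63B.
Currency deposit €44 billion: just a shift between currency and reserves — both are base money → 0.
Net: −63 + 0 = -€63 billion.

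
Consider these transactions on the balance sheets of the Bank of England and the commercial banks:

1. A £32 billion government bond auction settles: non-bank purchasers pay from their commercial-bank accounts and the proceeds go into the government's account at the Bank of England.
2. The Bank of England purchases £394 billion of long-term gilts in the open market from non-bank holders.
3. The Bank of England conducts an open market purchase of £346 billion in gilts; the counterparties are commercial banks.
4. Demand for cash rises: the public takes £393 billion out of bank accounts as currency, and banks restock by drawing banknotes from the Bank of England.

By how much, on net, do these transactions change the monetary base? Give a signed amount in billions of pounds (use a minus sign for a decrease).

+£708 billion

Government account inflow £32 billion: reserves shift to a non-base liability → −£32B.
Asset purchase (from non-banks) £394 billion: Bank of England balance sheet expands → +£394B.
OMO purchase (from banks) £346 billion: Bank of England balance sheet expands → +£346B.
Currency withdrawal £393 billion: just a shift between currency and reserves — both are base money → 0.
Net: −32 + 394 + 346 + 0 = +£708 billion.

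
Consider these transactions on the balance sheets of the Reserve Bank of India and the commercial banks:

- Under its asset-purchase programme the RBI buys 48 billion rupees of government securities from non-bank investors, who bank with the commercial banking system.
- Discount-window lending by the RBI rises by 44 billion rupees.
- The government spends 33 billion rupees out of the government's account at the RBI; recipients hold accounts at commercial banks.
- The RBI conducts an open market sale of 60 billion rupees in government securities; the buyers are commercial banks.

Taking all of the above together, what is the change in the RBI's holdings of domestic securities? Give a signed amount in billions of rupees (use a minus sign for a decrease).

-12 billion

Asset purchase (from non-banks) 48 billion rupees: securities added to the RBI's portfolio → +48B.
Discount-window loan 44 billion rupees: the RBI's securities portfolio is untouched → 0.
Government spending 33 billion rupees: the RBI's securities portfolio is untouched → 0.
OMO sale (to banks) 60 billion rupees: securities removed from the RBI's portfolio → −60B.
Net: 48 + 0 + 0 − 60 = -12 billion.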